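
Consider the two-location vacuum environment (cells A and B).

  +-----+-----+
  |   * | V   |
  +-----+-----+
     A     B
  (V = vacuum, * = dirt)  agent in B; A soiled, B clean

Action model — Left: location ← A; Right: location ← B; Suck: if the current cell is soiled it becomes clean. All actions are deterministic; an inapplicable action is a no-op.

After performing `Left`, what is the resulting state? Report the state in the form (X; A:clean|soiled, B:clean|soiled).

start: (B; A:soiled, B:clean)
t=1 Left ⇒ (A; A:soiled, B:clean)

(A; A:soiled, B:clean)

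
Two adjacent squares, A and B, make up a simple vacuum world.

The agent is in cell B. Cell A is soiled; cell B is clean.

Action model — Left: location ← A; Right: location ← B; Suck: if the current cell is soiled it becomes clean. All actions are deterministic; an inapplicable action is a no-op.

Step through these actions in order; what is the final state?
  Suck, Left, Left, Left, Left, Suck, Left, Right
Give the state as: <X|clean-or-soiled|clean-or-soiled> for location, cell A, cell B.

<B|clean|clean>

[1] after Suck: <B|soiled|clean>
[2] after Left: <A|soiled|clean>
[3] after Left: <A|soiled|clean>
[4] after Left: <A|soiled|clean>
[5] after Left: <A|soiled|clean>
[6] after Suck: <A|clean|clean>
[7] after Left: <A|clean|clean>
[8] after Right: <B|clean|clean>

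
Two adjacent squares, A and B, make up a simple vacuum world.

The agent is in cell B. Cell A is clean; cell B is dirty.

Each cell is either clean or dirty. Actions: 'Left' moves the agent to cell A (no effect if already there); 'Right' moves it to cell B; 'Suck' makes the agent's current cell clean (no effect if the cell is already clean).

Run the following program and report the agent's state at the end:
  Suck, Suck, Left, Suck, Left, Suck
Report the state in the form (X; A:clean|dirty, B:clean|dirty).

(A; A:clean, B:clean)

[1] after Suck: (B; A:clean, B:clean)
[2] after Suck: (B; A:clean, B:clean)
[3] after Left: (A; A:clean, B:clean)
[4] after Suck: (A; A:clean, B:clean)
[5] after Left: (A; A:clean, B:clean)
[6] after Suck: (A; A:clean, B:clean)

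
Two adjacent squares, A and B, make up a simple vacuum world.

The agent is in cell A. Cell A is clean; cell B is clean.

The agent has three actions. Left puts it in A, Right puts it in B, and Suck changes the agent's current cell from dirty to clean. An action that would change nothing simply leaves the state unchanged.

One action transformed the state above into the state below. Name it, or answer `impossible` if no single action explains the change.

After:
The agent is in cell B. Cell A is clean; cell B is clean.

try  Left: <A|clean|clean>
try Right: <B|clean|clean>  ← match
try  Suck: <A|clean|clean>

Right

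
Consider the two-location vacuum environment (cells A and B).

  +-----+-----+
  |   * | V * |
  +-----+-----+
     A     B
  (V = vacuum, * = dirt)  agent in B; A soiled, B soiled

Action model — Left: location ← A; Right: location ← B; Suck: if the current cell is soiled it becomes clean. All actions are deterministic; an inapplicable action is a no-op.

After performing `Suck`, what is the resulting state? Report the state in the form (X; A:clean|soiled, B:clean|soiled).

start: (B; A:soiled, B:soiled)
1) do Suck; now (B; A:soiled, B:clean)

(B; A:soiled, B:clean)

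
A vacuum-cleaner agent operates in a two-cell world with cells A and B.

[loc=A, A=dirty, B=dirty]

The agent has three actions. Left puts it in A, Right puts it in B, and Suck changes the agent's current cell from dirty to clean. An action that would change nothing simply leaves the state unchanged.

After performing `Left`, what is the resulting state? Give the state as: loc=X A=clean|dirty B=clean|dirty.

loc=A A=dirty B=dirty

start: loc=A A=dirty B=dirty
1. Left → loc=A A=dirty B=dirty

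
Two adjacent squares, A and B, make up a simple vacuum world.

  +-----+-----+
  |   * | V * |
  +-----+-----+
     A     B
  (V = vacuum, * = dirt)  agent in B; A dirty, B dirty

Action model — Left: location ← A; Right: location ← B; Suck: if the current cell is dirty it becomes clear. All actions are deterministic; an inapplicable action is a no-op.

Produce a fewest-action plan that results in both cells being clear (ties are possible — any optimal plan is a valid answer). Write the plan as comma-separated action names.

Suck, Left, Suck

t=1 Suck ⇒ loc=B A=dirty B=clear
t=2 Left ⇒ loc=A A=dirty B=clear
t=3 Suck ⇒ loc=A A=clear B=clear
min 3: Suck B + move + Suck A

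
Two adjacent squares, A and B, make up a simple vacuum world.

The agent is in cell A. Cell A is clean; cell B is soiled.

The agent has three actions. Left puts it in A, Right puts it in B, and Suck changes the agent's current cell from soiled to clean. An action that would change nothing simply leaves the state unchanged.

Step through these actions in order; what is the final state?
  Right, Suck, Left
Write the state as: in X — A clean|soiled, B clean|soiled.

in A — A clean, B clean

t=1 Right ⇒ in B — A clean, B soiled
t=2 Suck ⇒ in B — A clean, B clean
t=3 Left ⇒ in A — A clean, B clean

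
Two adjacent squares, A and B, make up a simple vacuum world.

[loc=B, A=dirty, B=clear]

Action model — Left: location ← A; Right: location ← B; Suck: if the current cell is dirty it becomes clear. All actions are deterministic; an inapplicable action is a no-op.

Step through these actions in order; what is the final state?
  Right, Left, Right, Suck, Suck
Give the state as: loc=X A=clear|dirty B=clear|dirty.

step 1/5 (Right): loc=B A=dirty B=clear
step 2/5 (Left): loc=A A=dirty B=clear
step 3/5 (Right): loc=B A=dirty B=clear
step 4/5 (Suck): loc=B A=dirty B=clear
step 5/5 (Suck): loc=B A=dirty B=clear

loc=B A=dirty B=clear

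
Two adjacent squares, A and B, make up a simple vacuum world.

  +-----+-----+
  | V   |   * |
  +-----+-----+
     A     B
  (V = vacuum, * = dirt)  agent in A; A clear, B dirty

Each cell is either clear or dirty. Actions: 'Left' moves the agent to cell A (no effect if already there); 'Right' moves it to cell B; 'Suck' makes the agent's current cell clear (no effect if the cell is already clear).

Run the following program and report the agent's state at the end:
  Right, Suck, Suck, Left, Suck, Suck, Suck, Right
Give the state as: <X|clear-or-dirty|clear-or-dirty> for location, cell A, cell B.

<B|clear|clear>

Right (#1): <B|clear|dirty>
Suck (#2): <B|clear|clear>
Suck (#3): <B|clear|clear>
Left (#4): <A|clear|clear>
Suck (#5): <A|clear|clear>
Suck (#6): <A|clear|clear>
Suck (#7): <A|clear|clear>
Right (#8): <B|clear|clear>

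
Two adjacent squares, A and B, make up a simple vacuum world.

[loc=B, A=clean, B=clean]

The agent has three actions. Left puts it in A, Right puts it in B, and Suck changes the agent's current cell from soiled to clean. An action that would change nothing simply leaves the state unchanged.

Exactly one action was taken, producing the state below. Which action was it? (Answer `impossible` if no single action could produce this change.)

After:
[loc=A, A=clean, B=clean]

Left

try  Left: <A|clean|clean>  ← match
try Right: <B|clean|clean>
try  Suck: <B|clean|clean>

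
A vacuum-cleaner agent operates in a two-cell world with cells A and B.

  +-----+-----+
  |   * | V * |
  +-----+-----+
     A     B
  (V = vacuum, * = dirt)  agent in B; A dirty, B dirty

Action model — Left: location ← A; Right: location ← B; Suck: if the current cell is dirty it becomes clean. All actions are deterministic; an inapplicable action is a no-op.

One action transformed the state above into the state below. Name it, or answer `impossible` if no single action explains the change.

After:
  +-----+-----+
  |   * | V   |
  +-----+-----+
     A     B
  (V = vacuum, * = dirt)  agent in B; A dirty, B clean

Suck

try  Left: in A — A dirty, B dirty
try Right: in B — A dirty, B dirty
try  Suck: in B — A dirty, B clean  ← match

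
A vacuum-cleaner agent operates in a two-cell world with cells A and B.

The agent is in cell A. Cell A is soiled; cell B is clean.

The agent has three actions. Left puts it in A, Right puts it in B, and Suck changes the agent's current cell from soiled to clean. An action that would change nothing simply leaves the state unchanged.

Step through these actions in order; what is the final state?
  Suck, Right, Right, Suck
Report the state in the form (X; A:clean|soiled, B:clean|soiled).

(B; A:clean, B:clean)

1. Suck → (A; A:clean, B:clean)
2. Right → (B; A:clean, B:clean)
3. Right → (B; A:clean, B:clean)
4. Suck → (B; A:clean, B:clean)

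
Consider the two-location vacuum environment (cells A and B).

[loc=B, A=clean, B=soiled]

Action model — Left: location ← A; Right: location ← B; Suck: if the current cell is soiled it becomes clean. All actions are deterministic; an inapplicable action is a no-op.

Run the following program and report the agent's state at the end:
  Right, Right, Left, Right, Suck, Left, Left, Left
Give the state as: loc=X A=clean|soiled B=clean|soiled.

loc=A A=clean B=clean

[1] after Right: loc=B A=clean B=soiled
[2] after Right: loc=B A=clean B=soiled
[3] after Left: loc=A A=clean B=soiled
[4] after Right: loc=B A=clean B=soiled
[5] after Suck: loc=B A=clean B=clean
[6] after Left: loc=A A=clean B=clean
[7] after Left: loc=A A=clean B=clean
[8] after Left: loc=A A=clean B=clean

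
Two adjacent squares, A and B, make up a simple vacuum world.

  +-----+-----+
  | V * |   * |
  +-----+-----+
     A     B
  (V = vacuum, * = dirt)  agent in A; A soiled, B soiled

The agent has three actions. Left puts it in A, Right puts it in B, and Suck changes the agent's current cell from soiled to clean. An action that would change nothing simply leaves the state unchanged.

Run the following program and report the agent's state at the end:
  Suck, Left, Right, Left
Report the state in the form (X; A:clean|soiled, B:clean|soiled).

[1] after Suck: (A; A:clean, B:soiled)
[2] after Left: (A; A:clean, B:soiled)
[3] after Right: (B; A:clean, B:soiled)
[4] after Left: (A; A:clean, B:soiled)

(A; A:clean, B:soiled)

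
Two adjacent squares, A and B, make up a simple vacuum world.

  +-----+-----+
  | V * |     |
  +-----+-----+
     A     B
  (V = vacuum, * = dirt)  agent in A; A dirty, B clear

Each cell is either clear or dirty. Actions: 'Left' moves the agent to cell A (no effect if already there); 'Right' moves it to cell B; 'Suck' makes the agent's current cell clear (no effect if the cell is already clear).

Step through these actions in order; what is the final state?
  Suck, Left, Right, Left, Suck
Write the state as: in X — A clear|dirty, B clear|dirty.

1. Suck → in A — A clear, B clear
2. Left → in A — A clear, B clear
3. Right → in B — A clear, B clear
4. Left → in A — A clear, B clear
5. Suck → in A — A clear, B clear

in A — A clear, B clear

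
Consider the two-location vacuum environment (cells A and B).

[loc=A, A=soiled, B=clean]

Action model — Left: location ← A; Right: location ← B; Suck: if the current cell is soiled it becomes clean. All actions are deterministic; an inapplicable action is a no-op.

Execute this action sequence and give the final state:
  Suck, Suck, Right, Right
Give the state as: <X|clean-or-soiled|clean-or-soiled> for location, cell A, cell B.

1. Suck → <A|clean|clean>
2. Suck → <A|clean|clean>
3. Right → <B|clean|clean>
4. Right → <B|clean|clean>

<B|clean|clean>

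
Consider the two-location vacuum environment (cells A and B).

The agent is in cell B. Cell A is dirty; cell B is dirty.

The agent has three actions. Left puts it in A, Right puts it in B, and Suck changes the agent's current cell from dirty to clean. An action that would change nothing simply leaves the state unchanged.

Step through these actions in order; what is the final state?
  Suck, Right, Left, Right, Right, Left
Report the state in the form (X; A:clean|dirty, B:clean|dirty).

[1] after Suck: (B; A:dirty, B:clean)
[2] after Right: (B; A:dirty, B:clean)
[3] after Left: (A; A:dirty, B:clean)
[4] after Right: (B; A:dirty, B:clean)
[5] after Right: (B; A:dirty, B:clean)
[6] after Left: (A; A:dirty, B:clean)

(A; A:dirty, B:clean)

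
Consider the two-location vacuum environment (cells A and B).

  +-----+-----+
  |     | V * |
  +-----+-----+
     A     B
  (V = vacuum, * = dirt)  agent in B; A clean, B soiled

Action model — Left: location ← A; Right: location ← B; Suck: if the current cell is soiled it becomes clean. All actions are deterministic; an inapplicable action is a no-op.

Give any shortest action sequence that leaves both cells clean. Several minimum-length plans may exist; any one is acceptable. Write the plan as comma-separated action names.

[1] after Suck: in B — A clean, B clean
min 1: B is soiled, one Suck

Suck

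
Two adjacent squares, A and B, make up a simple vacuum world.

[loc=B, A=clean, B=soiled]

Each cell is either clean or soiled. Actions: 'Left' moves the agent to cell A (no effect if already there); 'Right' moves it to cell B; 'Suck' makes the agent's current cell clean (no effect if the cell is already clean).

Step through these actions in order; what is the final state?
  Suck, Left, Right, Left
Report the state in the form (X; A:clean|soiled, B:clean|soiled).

[1] after Suck: (B; A:clean, B:clean)
[2] after Left: (A; A:clean, B:clean)
[3] after Right: (B; A:clean, B:clean)
[4] after Left: (A; A:clean, B:clean)

(A; A:clean, B:clean)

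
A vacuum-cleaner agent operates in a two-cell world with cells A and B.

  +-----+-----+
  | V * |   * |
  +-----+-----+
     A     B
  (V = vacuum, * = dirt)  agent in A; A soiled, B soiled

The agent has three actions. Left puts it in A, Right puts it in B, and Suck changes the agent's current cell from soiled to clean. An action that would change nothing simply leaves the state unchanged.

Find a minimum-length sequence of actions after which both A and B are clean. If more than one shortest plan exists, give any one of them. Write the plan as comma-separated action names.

Suck, Right, Suck

1) do Suck; now loc=A A=clean B=soiled
2) do Right; now loc=B A=clean B=soiled
3) do Suck; now loc=B A=clean B=clean
min 3: Suck A + move + Suck B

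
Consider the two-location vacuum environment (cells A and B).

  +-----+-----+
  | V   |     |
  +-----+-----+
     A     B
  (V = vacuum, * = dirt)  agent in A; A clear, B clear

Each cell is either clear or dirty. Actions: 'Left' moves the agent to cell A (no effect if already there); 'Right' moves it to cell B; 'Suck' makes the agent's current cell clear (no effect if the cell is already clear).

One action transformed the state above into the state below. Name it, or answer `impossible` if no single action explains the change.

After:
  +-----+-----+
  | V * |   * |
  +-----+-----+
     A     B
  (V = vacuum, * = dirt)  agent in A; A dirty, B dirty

try  Left: in A — A clear, B clear
try Right: in B — A clear, B clear
try  Suck: in A — A clear, B clear
no single action produces the after-state

impossible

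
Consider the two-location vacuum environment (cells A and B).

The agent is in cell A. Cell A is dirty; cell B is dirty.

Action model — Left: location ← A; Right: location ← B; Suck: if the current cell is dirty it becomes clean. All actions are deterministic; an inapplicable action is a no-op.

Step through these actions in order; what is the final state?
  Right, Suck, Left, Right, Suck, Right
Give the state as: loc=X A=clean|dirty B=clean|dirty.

1) do Right; now loc=B A=dirty B=dirty
2) do Suck; now loc=B A=dirty B=clean
3) do Left; now loc=A A=dirty B=clean
4) do Right; now loc=B A=dirty B=clean
5) do Suck; now loc=B A=dirty B=clean
6) do Right; now loc=B A=dirty B=clean

loc=B A=dirty B=clean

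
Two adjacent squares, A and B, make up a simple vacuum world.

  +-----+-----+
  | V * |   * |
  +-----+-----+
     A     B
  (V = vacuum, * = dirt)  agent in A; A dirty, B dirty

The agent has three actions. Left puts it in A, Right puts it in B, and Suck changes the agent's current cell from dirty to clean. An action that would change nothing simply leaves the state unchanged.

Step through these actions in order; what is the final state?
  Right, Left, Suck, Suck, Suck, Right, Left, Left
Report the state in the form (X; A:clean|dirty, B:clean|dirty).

1. Right → (B; A:dirty, B:dirty)
2. Left → (A; A:dirty, B:dirty)
3. Suck → (A; A:clean, B:dirty)
4. Suck → (A; A:clean, B:dirty)
5. Suck → (A; A:clean, B:dirty)
6. Right → (B; A:clean, B:dirty)
7. Left → (A; A:clean, B:dirty)
8. Left → (A; A:clean, B:dirty)

(A; A:clean, B:dirty)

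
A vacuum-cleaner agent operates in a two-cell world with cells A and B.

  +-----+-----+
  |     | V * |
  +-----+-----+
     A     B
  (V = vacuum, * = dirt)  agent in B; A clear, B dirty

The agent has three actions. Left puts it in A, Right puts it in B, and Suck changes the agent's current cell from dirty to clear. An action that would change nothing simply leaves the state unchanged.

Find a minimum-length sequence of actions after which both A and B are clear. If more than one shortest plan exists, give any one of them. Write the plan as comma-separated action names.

Suck

[1] after Suck: <B|clear|clear>
min 1: B is dirty, one Suck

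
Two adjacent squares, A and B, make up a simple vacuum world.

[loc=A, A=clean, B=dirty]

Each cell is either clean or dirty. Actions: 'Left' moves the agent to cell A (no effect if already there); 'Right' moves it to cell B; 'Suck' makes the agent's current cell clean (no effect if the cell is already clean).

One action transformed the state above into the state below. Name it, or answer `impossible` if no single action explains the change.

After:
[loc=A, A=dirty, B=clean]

impossible

try  Left: loc=A A=clean B=dirty
try Right: loc=B A=clean B=dirty
try  Suck: loc=A A=clean B=dirty
no single action produces the after-state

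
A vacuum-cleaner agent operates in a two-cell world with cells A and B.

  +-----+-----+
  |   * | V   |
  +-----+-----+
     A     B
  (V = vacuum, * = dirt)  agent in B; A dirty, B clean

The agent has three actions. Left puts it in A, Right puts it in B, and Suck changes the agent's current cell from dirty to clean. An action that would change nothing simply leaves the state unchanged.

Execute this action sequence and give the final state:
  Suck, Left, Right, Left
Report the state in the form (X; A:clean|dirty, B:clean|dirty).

[1] after Suck: (B; A:dirty, B:clean)
[2] after Left: (A; A:dirty, B:clean)
[3] after Right: (B; A:dirty, B:clean)
[4] after Left: (A; A:dirty, B:clean)

(A; A:dirty, B:clean)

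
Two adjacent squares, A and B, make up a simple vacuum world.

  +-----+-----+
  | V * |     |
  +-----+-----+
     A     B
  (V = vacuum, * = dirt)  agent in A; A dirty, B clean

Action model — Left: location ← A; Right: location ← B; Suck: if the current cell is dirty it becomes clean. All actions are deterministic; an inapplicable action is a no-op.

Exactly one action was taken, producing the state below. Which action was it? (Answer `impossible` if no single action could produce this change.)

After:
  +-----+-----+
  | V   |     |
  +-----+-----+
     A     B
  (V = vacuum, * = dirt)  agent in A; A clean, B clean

try  Left: (A; A:dirty, B:clean)
try Right: (B; A:dirty, B:clean)
try  Suck: (A; A:clean, B:clean)  ← match

Suck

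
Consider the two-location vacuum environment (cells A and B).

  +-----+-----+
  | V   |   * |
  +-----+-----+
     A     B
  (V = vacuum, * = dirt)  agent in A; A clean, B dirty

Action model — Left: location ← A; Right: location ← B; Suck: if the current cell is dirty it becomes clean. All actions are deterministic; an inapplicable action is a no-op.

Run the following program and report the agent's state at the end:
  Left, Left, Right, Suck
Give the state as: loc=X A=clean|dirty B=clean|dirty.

1) do Left; now loc=A A=clean B=dirty
2) do Left; now loc=A A=clean B=dirty
3) do Right; now loc=B A=clean B=dirty
4) do Suck; now loc=B A=clean B=clean

loc=B A=clean B=clean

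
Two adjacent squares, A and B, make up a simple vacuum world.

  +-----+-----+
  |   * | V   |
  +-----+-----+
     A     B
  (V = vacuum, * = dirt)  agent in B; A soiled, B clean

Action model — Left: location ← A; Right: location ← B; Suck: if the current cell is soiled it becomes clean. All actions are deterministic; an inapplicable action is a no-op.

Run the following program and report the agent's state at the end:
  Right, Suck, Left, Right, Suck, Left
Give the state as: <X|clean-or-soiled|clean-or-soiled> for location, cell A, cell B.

<A|soiled|clean>

t=1 Right ⇒ <B|soiled|clean>
t=2 Suck ⇒ <B|soiled|clean>
t=3 Left ⇒ <A|soiled|clean>
t=4 Right ⇒ <B|soiled|clean>
t=5 Suck ⇒ <B|soiled|clean>
t=6 Left ⇒ <A|soiled|clean>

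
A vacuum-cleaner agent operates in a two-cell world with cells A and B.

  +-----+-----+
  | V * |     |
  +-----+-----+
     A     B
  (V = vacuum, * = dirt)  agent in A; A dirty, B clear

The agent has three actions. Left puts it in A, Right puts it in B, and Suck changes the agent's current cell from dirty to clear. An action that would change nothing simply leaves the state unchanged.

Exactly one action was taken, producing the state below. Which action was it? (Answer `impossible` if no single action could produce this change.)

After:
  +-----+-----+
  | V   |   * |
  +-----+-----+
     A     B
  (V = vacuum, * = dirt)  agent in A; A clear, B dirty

try  Left: loc=A A=dirty B=clear
try Right: loc=B A=dirty B=clear
try  Suck: loc=A A=clear B=clear
no single action produces the after-state

impossible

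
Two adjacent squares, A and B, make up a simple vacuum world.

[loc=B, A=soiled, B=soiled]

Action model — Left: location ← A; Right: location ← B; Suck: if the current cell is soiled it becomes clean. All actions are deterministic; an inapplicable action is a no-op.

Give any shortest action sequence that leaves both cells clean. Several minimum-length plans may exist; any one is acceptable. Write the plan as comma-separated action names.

1) do Suck; now loc=B A=soiled B=clean
2) do Left; now loc=A A=soiled B=clean
3) do Suck; now loc=A A=clean B=clean
min 3: Suck B + move + Suck A

Suck, Left, Suck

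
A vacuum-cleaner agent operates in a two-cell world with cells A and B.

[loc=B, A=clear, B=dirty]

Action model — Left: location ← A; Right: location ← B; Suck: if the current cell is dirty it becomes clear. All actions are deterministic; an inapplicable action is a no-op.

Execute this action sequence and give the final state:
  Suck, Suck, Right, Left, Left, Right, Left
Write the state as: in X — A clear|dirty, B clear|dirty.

1) do Suck; now in B — A clear, B clear
2) do Suck; now in B — A clear, B clear
3) do Right; now in B — A clear, B clear
4) do Left; now in A — A clear, B clear
5) do Left; now in A — A clear, B clear
6) do Right; now in B — A clear, B clear
7) do Left; now in A — A clear, B clear

in A — A clear, B clear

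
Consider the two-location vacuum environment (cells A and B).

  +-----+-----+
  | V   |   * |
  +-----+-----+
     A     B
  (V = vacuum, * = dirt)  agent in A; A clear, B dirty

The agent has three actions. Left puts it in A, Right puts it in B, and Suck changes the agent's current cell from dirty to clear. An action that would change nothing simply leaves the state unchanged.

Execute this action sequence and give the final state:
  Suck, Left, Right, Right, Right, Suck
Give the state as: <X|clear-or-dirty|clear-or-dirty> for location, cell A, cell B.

1. Suck → <A|clear|dirty>
2. Left → <A|clear|dirty>
3. Right → <B|clear|dirty>
4. Right → <B|clear|dirty>
5. Right → <B|clear|dirty>
6. Suck → <B|clear|clear>

<B|clear|clear>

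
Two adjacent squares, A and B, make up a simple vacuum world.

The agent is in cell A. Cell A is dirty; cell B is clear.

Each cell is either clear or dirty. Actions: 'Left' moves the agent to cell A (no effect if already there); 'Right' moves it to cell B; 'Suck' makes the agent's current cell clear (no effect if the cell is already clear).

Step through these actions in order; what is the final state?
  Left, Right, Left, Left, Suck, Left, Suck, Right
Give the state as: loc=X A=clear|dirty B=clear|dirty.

loc=B A=clear B=clear

1. Left → loc=A A=dirty B=clear
2. Right → loc=B A=dirty B=clear
3. Left → loc=A A=dirty B=clear
4. Left → loc=A A=dirty B=clear
5. Suck → loc=A A=clear B=clear
6. Left → loc=A A=clear B=clear
7. Suck → loc=A A=clear B=clear
8. Right → loc=B A=clear B=clear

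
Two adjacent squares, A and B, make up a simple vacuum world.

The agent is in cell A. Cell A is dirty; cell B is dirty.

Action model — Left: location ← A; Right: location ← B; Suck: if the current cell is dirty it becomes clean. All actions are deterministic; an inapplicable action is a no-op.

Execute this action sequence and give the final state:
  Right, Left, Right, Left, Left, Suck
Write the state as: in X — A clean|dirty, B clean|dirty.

Right (#1): in B — A dirty, B dirty
Left (#2): in A — A dirty, B dirty
Right (#3): in B — A dirty, B dirty
Left (#4): in A — A dirty, B dirty
Left (#5): in A — A dirty, B dirty
Suck (#6): in A — A clean, B dirty

in A — A clean, B dirty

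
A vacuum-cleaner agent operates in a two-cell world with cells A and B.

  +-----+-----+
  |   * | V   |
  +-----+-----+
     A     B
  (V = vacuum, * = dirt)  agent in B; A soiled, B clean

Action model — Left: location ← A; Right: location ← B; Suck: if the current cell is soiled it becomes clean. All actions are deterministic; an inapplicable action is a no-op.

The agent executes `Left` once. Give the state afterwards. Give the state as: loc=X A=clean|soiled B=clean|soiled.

start: loc=B A=soiled B=clean
1. Left → loc=A A=soiled B=clean

loc=A A=soiled B=clean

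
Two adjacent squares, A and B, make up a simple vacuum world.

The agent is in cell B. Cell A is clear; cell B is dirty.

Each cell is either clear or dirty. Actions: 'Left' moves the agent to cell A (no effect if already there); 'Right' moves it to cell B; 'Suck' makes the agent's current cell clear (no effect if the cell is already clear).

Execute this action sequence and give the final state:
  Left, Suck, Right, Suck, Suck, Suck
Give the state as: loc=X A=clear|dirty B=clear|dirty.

1. Left → loc=A A=clear B=dirty
2. Suck → loc=A A=clear B=dirty
3. Right → loc=B A=clear B=dirty
4. Suck → loc=B A=clear B=clear
5. Suck → loc=B A=clear B=clear
6. Suck → loc=B A=clear B=clear

loc=B A=clear B=clear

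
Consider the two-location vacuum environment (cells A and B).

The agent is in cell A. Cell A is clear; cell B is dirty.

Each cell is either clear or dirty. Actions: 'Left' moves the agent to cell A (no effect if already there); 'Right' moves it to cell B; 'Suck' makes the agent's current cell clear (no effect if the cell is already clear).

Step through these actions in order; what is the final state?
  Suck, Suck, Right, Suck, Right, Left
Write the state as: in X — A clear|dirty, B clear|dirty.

in A — A clear, B clear

[1] after Suck: in A — A clear, B dirty
[2] after Suck: in A — A clear, B dirty
[3] after Right: in B — A clear, B dirty
[4] after Suck: in B — A clear, B clear
[5] after Right: in B — A clear, B clear
[6] after Left: in A — A clear, B clear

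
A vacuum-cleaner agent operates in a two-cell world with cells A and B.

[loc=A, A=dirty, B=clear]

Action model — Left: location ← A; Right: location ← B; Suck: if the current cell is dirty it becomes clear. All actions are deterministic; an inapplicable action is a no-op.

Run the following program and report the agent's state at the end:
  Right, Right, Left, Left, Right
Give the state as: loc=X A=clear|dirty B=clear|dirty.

1) do Right; now loc=B A=dirty B=clear
2) do Right; now loc=B A=dirty B=clear
3) do Left; now loc=A A=dirty B=clear
4) do Left; now loc=A A=dirty B=clear
5) do Right; now loc=B A=dirty B=clear

loc=B A=dirty B=clear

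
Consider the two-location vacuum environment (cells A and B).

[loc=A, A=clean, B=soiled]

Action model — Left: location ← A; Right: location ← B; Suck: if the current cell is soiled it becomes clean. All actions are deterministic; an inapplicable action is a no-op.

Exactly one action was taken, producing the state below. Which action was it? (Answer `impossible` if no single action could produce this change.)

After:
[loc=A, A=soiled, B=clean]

impossible

try  Left: <A|clean|soiled>
try Right: <B|clean|soiled>
try  Suck: <A|clean|soiled>
no single action produces the after-state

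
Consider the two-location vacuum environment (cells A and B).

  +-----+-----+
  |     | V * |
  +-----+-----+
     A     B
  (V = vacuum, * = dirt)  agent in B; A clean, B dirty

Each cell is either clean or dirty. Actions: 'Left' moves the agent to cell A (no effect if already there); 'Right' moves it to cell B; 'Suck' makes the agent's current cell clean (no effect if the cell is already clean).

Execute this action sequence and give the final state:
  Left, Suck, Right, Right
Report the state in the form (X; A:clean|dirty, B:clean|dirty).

(B; A:clean, B:dirty)

step 1/4 (Left): (A; A:clean, B:dirty)
step 2/4 (Suck): (A; A:clean, B:dirty)
step 3/4 (Right): (B; A:clean, B:dirty)
step 4/4 (Right): (B; A:clean, B:dirty)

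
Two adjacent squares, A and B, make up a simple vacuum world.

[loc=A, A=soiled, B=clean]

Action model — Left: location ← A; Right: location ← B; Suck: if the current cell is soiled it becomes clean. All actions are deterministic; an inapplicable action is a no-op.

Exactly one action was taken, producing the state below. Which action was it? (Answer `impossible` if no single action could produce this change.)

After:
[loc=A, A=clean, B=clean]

try  Left: (A; A:soiled, B:clean)
try Right: (B; A:soiled, B:clean)
try  Suck: (A; A:clean, B:clean)  ← match

Suck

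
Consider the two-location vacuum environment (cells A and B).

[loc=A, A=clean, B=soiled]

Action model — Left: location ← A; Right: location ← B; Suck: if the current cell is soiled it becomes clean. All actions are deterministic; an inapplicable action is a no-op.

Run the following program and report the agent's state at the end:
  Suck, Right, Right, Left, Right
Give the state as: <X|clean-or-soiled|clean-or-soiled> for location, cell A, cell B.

1. Suck → <A|clean|soiled>
2. Right → <B|clean|soiled>
3. Right → <B|clean|soiled>
4. Left → <A|clean|soiled>
5. Right → <B|clean|soiled>

<B|clean|soiled>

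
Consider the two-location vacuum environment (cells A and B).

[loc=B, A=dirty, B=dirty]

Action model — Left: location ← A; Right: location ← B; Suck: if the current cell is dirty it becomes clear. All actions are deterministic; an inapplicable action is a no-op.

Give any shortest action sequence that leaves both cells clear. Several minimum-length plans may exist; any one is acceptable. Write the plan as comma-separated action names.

Suck, Left, Suck

1) do Suck; now loc=B A=dirty B=clear
2) do Left; now loc=A A=dirty B=clear
3) do Suck; now loc=A A=clear B=clear
min 3: Suck B + move + Suck A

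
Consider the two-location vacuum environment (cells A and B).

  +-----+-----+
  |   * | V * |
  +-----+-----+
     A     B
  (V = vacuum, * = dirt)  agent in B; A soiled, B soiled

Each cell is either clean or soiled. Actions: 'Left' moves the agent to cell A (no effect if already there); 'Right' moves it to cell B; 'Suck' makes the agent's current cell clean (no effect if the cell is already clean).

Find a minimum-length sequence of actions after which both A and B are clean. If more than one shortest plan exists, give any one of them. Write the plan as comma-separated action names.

Suck, Left, Suck

Suck (#1): loc=B A=soiled B=clean
Left (#2): loc=A A=soiled B=clean
Suck (#3): loc=A A=clean B=clean
min 3: Suck B + move + Suck A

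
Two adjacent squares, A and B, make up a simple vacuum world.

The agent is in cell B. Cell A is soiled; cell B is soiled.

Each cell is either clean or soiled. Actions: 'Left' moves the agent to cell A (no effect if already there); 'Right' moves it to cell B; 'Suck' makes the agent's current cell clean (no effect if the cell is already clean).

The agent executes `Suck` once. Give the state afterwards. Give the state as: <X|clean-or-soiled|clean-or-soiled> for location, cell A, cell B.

start: <B|soiled|soiled>
[1] after Suck: <B|soiled|clean>

<B|soiled|clean>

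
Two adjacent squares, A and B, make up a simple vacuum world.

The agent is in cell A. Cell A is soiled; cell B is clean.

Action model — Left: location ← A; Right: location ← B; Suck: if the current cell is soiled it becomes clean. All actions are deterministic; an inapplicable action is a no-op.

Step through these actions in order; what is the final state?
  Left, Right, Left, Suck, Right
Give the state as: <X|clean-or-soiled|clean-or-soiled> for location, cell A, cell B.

<B|clean|clean>

1) do Left; now <A|soiled|clean>
2) do Right; now <B|soiled|clean>
3) do Left; now <A|soiled|clean>
4) do Suck; now <A|clean|clean>
5) do Right; now <B|clean|clean>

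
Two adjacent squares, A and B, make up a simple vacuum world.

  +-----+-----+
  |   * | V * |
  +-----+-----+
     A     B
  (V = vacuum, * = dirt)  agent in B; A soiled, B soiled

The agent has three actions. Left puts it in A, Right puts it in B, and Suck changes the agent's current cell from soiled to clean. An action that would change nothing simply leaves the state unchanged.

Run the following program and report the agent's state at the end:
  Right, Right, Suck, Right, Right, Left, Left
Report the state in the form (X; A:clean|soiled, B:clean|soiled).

(A; A:soiled, B:clean)

[1] after Right: (B; A:soiled, B:soiled)
[2] after Right: (B; A:soiled, B:soiled)
[3] after Suck: (B; A:soiled, B:clean)
[4] after Right: (B; A:soiled, B:clean)
[5] after Right: (B; A:soiled, B:clean)
[6] after Left: (A; A:soiled, B:clean)
[7] after Left: (A; A:soiled, B:clean)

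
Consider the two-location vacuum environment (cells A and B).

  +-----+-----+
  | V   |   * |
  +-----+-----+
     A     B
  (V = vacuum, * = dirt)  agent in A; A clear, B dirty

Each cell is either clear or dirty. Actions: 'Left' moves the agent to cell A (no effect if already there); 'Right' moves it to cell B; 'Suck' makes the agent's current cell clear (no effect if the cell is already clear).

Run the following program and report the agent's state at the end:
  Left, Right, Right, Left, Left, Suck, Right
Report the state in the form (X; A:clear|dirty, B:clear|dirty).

[1] after Left: (A; A:clear, B:dirty)
[2] after Right: (B; A:clear, B:dirty)
[3] after Right: (B; A:clear, B:dirty)
[4] after Left: (A; A:clear, B:dirty)
[5] after Left: (A; A:clear, B:dirty)
[6] after Suck: (A; A:clear, B:dirty)
[7] after Right: (B; A:clear, B:dirty)

(B; A:clear, B:dirty)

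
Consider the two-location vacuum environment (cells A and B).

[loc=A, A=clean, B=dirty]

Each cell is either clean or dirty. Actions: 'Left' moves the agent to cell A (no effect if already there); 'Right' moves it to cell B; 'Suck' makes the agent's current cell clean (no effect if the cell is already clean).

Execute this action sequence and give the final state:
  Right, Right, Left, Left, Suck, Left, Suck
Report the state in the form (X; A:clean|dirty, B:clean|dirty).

(A; A:clean, B:dirty)

1) do Right; now (B; A:clean, B:dirty)
2) do Right; now (B; A:clean, B:dirty)
3) do Left; now (A; A:clean, B:dirty)
4) do Left; now (A; A:clean, B:dirty)
5) do Suck; now (A; A:clean, B:dirty)
6) do Left; now (A; A:clean, B:dirty)
7) do Suck; now (A; A:clean, B:dirty)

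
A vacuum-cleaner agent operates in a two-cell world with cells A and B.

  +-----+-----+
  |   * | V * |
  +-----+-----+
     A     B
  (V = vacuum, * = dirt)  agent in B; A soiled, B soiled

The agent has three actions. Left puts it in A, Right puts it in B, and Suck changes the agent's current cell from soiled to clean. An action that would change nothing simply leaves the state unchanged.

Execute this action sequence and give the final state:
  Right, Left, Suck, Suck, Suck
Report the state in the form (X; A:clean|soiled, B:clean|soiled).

(A; A:clean, B:soiled)

[1] after Right: (B; A:soiled, B:soiled)
[2] after Left: (A; A:soiled, B:soiled)
[3] after Suck: (A; A:clean, B:soiled)
[4] after Suck: (A; A:clean, B:soiled)
[5] after Suck: (A; A:clean, B:soiled)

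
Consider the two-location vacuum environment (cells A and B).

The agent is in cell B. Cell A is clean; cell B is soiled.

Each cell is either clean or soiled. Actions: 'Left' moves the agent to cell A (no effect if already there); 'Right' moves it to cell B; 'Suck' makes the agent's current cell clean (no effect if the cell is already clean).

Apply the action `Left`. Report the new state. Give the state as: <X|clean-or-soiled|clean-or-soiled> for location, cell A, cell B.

start: <B|clean|soiled>
Left (#1): <A|clean|soiled>

<A|clean|soiled>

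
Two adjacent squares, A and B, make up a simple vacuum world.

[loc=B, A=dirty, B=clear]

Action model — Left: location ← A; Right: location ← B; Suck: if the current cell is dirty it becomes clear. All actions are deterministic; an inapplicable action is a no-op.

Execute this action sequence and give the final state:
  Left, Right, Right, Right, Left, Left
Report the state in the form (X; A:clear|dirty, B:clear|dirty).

[1] after Left: (A; A:dirty, B:clear)
[2] after Right: (B; A:dirty, B:clear)
[3] after Right: (B; A:dirty, B:clear)
[4] after Right: (B; A:dirty, B:clear)
[5] after Left: (A; A:dirty, B:clear)
[6] after Left: (A; A:dirty, B:clear)

(A; A:dirty, B:clear)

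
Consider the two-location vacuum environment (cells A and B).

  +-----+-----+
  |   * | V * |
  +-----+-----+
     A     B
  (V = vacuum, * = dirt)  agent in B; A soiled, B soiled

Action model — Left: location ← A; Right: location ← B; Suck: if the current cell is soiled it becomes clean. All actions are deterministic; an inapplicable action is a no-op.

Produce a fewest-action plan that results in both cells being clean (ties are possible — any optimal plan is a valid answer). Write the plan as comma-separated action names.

Suck (#1): (B; A:soiled, B:clean)
Left (#2): (A; A:soiled, B:clean)
Suck (#3): (A; A:clean, B:clean)
min 3: Suck B + move + Suck A

Suck, Left, Suck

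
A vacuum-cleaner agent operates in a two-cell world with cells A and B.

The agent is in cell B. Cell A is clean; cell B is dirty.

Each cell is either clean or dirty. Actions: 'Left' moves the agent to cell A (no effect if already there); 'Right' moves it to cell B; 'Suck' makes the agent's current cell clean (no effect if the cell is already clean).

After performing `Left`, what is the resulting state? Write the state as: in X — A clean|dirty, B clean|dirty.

in A — A clean, B dirty

start: in B — A clean, B dirty
step 1/1 (Left): in A — A clean, B dirty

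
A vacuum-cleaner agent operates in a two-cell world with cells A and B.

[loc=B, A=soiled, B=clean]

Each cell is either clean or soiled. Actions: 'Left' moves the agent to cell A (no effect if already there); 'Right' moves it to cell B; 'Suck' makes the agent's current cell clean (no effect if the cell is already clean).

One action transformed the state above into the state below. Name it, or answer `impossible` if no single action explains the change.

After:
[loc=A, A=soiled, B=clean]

try  Left: loc=A A=soiled B=clean  ← match
try Right: loc=B A=soiled B=clean
try  Suck: loc=B A=soiled B=clean

Left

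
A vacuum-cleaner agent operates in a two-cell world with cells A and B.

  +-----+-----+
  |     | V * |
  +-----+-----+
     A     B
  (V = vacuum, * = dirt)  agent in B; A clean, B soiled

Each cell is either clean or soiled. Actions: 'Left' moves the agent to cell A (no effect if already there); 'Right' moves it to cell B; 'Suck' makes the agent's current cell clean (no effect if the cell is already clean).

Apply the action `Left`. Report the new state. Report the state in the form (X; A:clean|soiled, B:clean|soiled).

start: (B; A:clean, B:soiled)
1) do Left; now (A; A:clean, B:soiled)

(A; A:clean, B:soiled)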